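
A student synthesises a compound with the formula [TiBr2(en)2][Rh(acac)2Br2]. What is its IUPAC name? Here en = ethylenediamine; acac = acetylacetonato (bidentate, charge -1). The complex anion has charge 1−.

Both ions are complex: the cation is named first with the plain metal name, the anion second with the -ate form; each ion's ligands are alphabetised independently.
The complex anion is given as 1−; its ligand charges sum to -4, so Rh = +3.
A 1:1 salt means the cation carries the equal and opposite charge, 1+.
Cation: ligand charges sum to -2; for the ion to be 1+, Ti = +3.

dibromobis(ethylenediamine)titanium(III) bis(acetylacetonato)dibromorhodate(III)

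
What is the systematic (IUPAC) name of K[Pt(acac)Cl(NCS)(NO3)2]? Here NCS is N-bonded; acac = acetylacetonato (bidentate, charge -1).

potassium (acetylacetonato)chloroisothiocyanatodinitratoplatinate(IV)

The 1 potassium counter-ion carries a total charge of +1, so each complex ion is 1−.
Ligand charges: 1×isothiocyanato (-1 each), 2×nitrato (-1 each), 1×chloro (-1 each), 1×acetylacetonato (-1 each); total -5. So Pt + (-5) = 1−, giving Pt = +4.
The complex ion is anionic, so platinum takes the -ate form platinate(IV).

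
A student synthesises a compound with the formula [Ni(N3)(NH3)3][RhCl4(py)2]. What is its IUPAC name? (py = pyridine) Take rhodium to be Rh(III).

Both ions are complex: the cation is named first with the plain metal name, the anion second with the -ate form; each ion's ligands are alphabetised independently.
Rh is given as +3; the anion's ligand charges sum to -4, so the complex anion is 1−.
A 1:1 salt means the cation carries the equal and opposite charge, 1+.
Cation: ligand charges sum to -1; for the ion to be 1+, Ni = +2.

triammineazidonickel(II) tetrachlorobis(pyridine)rhodate(III)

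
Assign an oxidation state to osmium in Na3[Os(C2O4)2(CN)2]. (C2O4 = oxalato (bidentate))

+3

3 sodium outside the brackets (+1 each) → the complex ion is 3−.
Ligand charges: 2×CN = -2; 2×C2O4 = -4; sum -6.
Os + (-6) = 3− ⇒ Os is +3.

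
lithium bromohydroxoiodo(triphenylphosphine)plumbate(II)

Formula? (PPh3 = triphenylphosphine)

Li[PbBrI(OH)(PPh3)]

Ligands: 1 triphenylphosphine (PPh3, neutral), 1 hydroxo (OH, -1), 1 iodo (I, -1), 1 bromo (Br, -1). Ligand charge sum = -3.
Charge balance with lithium (+1) requires 1 complex ion per 1 lithium.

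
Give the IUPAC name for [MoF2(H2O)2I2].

diaquadifluorodiiodomolybdenum(IV)

There is no counter-ion, so the complex is neutral overall.
Ligand charges: 2×iodo (-1 each), 2×aqua (neutral), 2×fluoro (-1 each); total -4. So Mo + (-4) = 0, giving Mo = +4.
Ligands are named alphabetically: aqua before fluoro before iodo.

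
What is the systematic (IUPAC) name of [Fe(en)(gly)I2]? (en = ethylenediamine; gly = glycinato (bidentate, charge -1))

(ethylenediamine)(glycinato)diiodoiron(III)

There is no counter-ion, so the complex is neutral overall.
Ligand charges: 1×ethylenediamine (neutral), 1×glycinato (-1 each), 2×iodo (-1 each); total -3. So Fe + (-3) = 0, giving Fe = +3.
Ligands are named alphabetically: ethylenediamine before glycinato before iodo.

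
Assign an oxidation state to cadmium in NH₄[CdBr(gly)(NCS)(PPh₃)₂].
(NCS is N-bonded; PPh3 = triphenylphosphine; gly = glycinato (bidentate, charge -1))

+2

1 ammonium outside the brackets (+1 each) → the complex ion is 1−.
Ligand charges: 1×NCS = -1; 2×PPh3 neutral; 1×gly = -1; 1×Br = -1; sum -3.
Cd + (-3) = 1− ⇒ Cd is +2.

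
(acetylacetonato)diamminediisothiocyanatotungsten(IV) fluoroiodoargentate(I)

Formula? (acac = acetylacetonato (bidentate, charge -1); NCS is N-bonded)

Cation [W…]: ligand charges -3, W(IV) ⇒ ion charge 1+.
Anion [Ag…]: ligand charges -2, Ag(I) ⇒ ion charge 1−.

[W(acac)(NCS)2(NH3)2][AgFI]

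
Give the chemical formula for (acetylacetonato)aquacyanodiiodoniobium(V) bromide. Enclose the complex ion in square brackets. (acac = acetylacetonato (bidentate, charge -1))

[Nb(acac)(CN)(H2O)I2]Br

Ligands: 1 aqua (H2O, neutral), 2 iodo (I, -1), 1 cyano (CN, -1), 1 acetylacetonato (acac, -1). Ligand charge sum = -4.
Charge balance with bromide (-1) requires 1 complex ion per 1 bromide.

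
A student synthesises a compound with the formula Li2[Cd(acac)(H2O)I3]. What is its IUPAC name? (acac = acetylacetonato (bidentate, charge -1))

The 2 lithium counter-ions carry a total charge of +2, so each complex ion is 2−.
Ligand charges: 1×acetylacetonato (-1 each), 3×iodo (-1 each), 1×aqua (neutral); total -4. So Cd + (-4) = 2−, giving Cd = +2.
The complex ion is anionic, so cadmium takes the -ate form cadmate(II).

lithium (acetylacetonato)aquatriiodocadmate(II)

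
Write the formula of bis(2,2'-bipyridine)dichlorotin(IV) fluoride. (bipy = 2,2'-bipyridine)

[Sn(bipy)2Cl2]F2

Ligands: 2 chloro (Cl, -1), 2 2,2'-bipyridine (bipy, neutral). Ligand charge sum = -2.
With Sn in oxidation state +4, the complex ion is [Sn...]^2+.
Charge balance with fluoride (-1) requires 1 complex ion per 2 fluoride.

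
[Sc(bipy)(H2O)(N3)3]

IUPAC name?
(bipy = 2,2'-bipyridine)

There is no counter-ion, so the complex is neutral overall.
Ligand charges: 1×aqua (neutral), 3×azido (-1 each), 1×2,2'-bipyridine (neutral); total -3. So Sc + (-3) = 0, giving Sc = +3.
Ligands are named alphabetically: aqua before azido before bipyridine.

aquatriazido(2,2'-bipyridine)scandium(III)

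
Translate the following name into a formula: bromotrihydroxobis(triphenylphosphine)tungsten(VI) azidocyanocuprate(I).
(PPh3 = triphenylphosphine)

[WBr(OH)3(PPh3)2][Cu(CN)(N3)]2

Cation [W…]: ligand charges -4, W(VI) ⇒ ion charge 2+.
Anion [Cu…]: ligand charges -2, Cu(I) ⇒ ion charge 1−.
One 2+ cation requires 2 of the 1− anion.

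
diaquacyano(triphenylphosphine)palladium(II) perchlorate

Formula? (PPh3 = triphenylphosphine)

Ligands: 1 cyano (CN, -1), 1 triphenylphosphine (PPh3, neutral), 2 aqua (H2O, neutral). Ligand charge sum = -1.
With Pd in oxidation state +2, the complex ion is [Pd...]^1+.
Charge balance with perchlorate (-1) requires 1 complex ion per 1 perchlorate.

[Pd(CN)(H2O)2(PPh3)]ClO4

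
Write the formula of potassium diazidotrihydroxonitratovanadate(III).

Ligands: 3 hydroxo (OH, -1), 2 azido (N3, -1), 1 nitrato (NO3, -1). Ligand charge sum = -6.
With V in oxidation state +3, the complex ion is [V...]^3−.
Charge balance with potassium (+1) requires 1 complex ion per 3 potassium.

K3[V(N3)2(NO3)(OH)3]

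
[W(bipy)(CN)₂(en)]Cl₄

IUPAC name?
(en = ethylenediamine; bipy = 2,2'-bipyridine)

The 4 chloride counter-ions carry a total charge of -4, so each complex ion is 4+.
Ligand charges: 1×ethylenediamine (neutral), 2×cyano (-1 each), 1×2,2'-bipyridine (neutral); total -2. So W + (-2) = 4+, giving W = +6.
Ligands are named alphabetically: bipyridine before cyano before ethylenediamine.

(2,2'-bipyridine)dicyano(ethylenediamine)tungsten(VI) chloride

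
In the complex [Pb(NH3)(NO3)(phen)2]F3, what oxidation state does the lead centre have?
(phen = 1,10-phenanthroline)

3 fluoride outside the brackets (-1 each) → the complex ion is 3+.
Ligand charges: 2×phen neutral; 1×NH3 neutral; 1×NO3 = -1; sum -1.
Pb + (-1) = 3+ ⇒ Pb is +4.

+4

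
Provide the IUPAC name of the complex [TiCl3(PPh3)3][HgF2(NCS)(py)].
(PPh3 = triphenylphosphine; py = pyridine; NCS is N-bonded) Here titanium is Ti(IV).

Both ions are complex: the cation is named first with the plain metal name, the anion second with the -ate form; each ion's ligands are alphabetised independently.
Ti is given as +4; the cation's ligand charges sum to -3, so the complex cation is 1+.
A 1:1 salt means the anion carries the equal and opposite charge, 1−.
Anion: ligand charges sum to -3; for the ion to be 1−, Hg = +2.

trichlorotris(triphenylphosphine)titanium(IV) difluoroisothiocyanato(pyridine)mercurate(II)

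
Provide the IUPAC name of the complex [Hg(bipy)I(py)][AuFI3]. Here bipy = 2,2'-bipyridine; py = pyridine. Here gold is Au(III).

(2,2'-bipyridine)iodo(pyridine)mercury(II) fluorotriiodoaurate(III)

Both ions are complex: the cation is named first with the plain metal name, the anion second with the -ate form; each ion's ligands are alphabetised independently.
Au is given as +3; the anion's ligand charges sum to -4, so the complex anion is 1−.
A 1:1 salt means the cation carries the equal and opposite charge, 1+.
Cation: ligand charges sum to -1; for the ion to be 1+, Hg = +2.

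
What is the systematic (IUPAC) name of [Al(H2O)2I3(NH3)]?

amminediaquatriiodoaluminium(III)

There is no counter-ion, so the complex is neutral overall.
Ligand charges: 1×ammine (neutral), 3×iodo (-1 each), 2×aqua (neutral); total -3. So Al + (-3) = 0, giving Al = +3.
Ligands are named alphabetically: ammine before aqua before iodo.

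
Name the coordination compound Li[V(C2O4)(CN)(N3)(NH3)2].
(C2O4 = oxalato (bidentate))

lithium diammineazidocyanooxalatovanadate(III)

The 1 lithium counter-ion carries a total charge of +1, so each complex ion is 1−.
Ligand charges: 1×azido (-1 each), 1×cyano (-1 each), 1×oxalato (-2 each), 2×ammine (neutral); total -4. So V + (-4) = 1−, giving V = +3.
Ligands are named alphabetically: ammine before azido before cyano before oxalato.
The complex ion is anionic, so vanadium takes the -ate form vanadate(III).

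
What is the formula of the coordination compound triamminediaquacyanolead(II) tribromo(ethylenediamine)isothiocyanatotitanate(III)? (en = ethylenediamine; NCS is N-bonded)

[Pb(CN)(H2O)2(NH3)3][TiBr3(en)(NCS)]

Cation [Pb…]: ligand charges -1, Pb(II) ⇒ ion charge 1+.
Anion [Ti…]: ligand charges -4, Ti(III) ⇒ ion charge 1−.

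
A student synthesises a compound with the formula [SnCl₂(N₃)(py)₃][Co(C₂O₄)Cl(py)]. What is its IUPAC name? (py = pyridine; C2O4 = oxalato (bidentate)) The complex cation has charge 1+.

azidodichlorotris(pyridine)tin(IV) chlorooxalato(pyridine)cobaltate(II)

The complex cation is given as 1+; its ligand charges sum to -3, so Sn = +4.
A 1:1 salt means the anion carries the equal and opposite charge, 1−.
Anion: ligand charges sum to -3; for the ion to be 1−, Co = +2.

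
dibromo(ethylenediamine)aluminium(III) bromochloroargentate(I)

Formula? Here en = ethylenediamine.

Cation [Al…]: ligand charges -2, Al(III) ⇒ ion charge 1+.
Anion [Ag…]: ligand charges -2, Ag(I) ⇒ ion charge 1−.

[AlBr2(en)][AgBrCl]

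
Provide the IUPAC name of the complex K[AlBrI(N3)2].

The 1 potassium counter-ion carries a total charge of +1, so each complex ion is 1−.
Ligand charges: 1×iodo (-1 each), 2×azido (-1 each), 1×bromo (-1 each); total -4. So Al + (-4) = 1−, giving Al = +3.
The complex ion is anionic, so aluminium takes the -ate form aluminate(III).

potassium diazidobromoiodoaluminate(III)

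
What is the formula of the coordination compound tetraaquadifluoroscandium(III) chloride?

[ScF2(H2O)4]Cl

Ligands: 4 aqua (H2O, neutral), 2 fluoro (F, -1). Ligand charge sum = -2.
With Sc in oxidation state +3, the complex ion is [Sc...]^1+.
Charge balance with chloride (-1) requires 1 complex ion per 1 chloride.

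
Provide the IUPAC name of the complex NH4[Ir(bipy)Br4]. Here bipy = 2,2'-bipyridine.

ammonium (2,2'-bipyridine)tetrabromoiridate(III)

The 1 ammonium counter-ion carries a total charge of +1, so each complex ion is 1−.
Ligand charges: 1×2,2'-bipyridine (neutral), 4×bromo (-1 each); total -4. So Ir + (-4) = 1−, giving Ir = +3.
Ligands are named alphabetically: bipyridine before bromo.
The complex ion is anionic, so iridium takes the -ate form iridate(III).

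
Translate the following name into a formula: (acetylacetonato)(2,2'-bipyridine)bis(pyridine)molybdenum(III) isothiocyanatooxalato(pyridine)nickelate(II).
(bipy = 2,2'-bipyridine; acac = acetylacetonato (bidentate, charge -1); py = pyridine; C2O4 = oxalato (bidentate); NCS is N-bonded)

[Mo(acac)(bipy)(py)2][Ni(C2O4)(NCS)(py)]2

Cation [Mo…]: ligand charges -1, Mo(III) ⇒ ion charge 2+.
Anion [Ni…]: ligand charges -3, Ni(II) ⇒ ion charge 1−.
One 2+ cation requires 2 of the 1− anion.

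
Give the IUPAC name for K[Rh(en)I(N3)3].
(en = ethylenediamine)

The 1 potassium counter-ion carries a total charge of +1, so each complex ion is 1−.
Ligand charges: 1×iodo (-1 each), 1×ethylenediamine (neutral), 3×azido (-1 each); total -4. So Rh + (-4) = 1−, giving Rh = +3.
The complex ion is anionic, so rhodium takes the -ate form rhodate(III).

potassium triazido(ethylenediamine)iodorhodate(III)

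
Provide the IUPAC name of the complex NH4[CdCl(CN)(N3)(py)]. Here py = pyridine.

ammonium azidochlorocyano(pyridine)cadmate(II)

The 1 ammonium counter-ion carries a total charge of +1, so each complex ion is 1−.
Ligand charges: 1×cyano (-1 each), 1×pyridine (neutral), 1×chloro (-1 each), 1×azido (-1 each); total -3. So Cd + (-3) = 1−, giving Cd = +2.
Ligands are named alphabetically: azido before chloro before cyano before pyridine.
The complex ion is anionic, so cadmium takes the -ate form cadmate(II).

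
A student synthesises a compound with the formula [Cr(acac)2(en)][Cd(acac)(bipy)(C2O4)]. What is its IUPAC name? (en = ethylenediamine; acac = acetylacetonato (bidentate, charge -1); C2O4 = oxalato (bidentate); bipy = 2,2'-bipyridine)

bis(acetylacetonato)(ethylenediamine)chromium(III) (acetylacetonato)(2,2'-bipyridine)oxalatocadmate(II)

Both ions are complex: the cation is named first with the plain metal name, the anion second with the -ate form; each ion's ligands are alphabetised independently.
Cadmium is always +2 in its complexes; the anion's ligand charges sum to -3, so the complex anion is 1−.
A 1:1 salt means the cation carries the equal and opposite charge, 1+.
Cation: ligand charges sum to -2; for the ion to be 1+, Cr = +3.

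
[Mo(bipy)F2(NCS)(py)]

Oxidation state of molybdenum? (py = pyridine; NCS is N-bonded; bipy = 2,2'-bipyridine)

+3

No counter-ion: the bracketed complex is neutral.
Ligand charges: 1×py neutral; 1×NCS = -1; 1×bipy neutral; 2×F = -2; sum -3.
Mo + (-3) = 0 ⇒ Mo is +3.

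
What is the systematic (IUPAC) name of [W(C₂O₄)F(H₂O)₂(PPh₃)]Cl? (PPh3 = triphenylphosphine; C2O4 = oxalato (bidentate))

diaquafluorooxalato(triphenylphosphine)tungsten(IV) chloride

The 1 chloride counter-ion carries a total charge of -1, so each complex ion is 1+.
Ligand charges: 1×triphenylphosphine (neutral), 1×oxalato (-2 each), 2×aqua (neutral), 1×fluoro (-1 each); total -3. So W + (-3) = 1+, giving W = +4.
Ligands are named alphabetically: aqua before fluoro before oxalato before triphenylphosphine.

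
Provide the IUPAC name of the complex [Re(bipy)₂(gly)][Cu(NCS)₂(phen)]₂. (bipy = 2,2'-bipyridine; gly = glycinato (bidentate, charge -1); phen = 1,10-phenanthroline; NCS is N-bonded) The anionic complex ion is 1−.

Both ions are complex: the cation is named first with the plain metal name, the anion second with the -ate form; each ion's ligands are alphabetised independently.
The complex anion is given as 1−; its ligand charges sum to -2, so Cu = +1.
With 2 anions per cation, the cation must be 2×1 = 2+.
Cation: ligand charges sum to -1; for the ion to be 2+, Re = +3.

bis(2,2'-bipyridine)(glycinato)rhenium(III) diisothiocyanato(1,10-phenanthroline)cuprate(I)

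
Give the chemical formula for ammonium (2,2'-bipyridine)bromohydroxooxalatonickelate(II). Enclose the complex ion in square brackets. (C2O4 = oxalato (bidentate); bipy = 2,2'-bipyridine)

Ligands: 1 oxalato (C2O4, -2), 1 2,2'-bipyridine (bipy, neutral), 1 bromo (Br, -1), 1 hydroxo (OH, -1). Ligand charge sum = -4.
Charge balance with ammonium (+1) requires 1 complex ion per 2 ammonium.

(NH4)2[Ni(bipy)Br(C2O4)(OH)]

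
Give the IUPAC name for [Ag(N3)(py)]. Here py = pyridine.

azido(pyridine)silver(I)

There is no counter-ion, so the complex is neutral overall.
Ligand charges: 1×azido (-1 each), 1×pyridine (neutral); total -1. So Ag + (-1) = 0, giving Ag = +1.
Ligands are named alphabetically: azido before pyridine.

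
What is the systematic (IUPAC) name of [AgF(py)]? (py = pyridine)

fluoro(pyridine)silver(I)

There is no counter-ion, so the complex is neutral overall.
Ligand charges: 1×fluoro (-1 each), 1×pyridine (neutral); total -1. So Ag + (-1) = 0, giving Ag = +1.
Ligands are named alphabetically: fluoro before pyridine.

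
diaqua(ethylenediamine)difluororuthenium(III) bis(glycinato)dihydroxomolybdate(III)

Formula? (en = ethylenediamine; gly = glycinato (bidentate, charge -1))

Cation [Ru…]: ligand charges -2, Ru(III) ⇒ ion charge 1+.
Anion [Mo…]: ligand charges -4, Mo(III) ⇒ ion charge 1−.

[Ru(en)F2(H2O)2][Mo(gly)2(OH)2]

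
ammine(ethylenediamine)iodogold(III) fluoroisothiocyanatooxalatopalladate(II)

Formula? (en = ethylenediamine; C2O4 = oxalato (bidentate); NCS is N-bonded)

Cation [Au…]: ligand charges -1, Au(III) ⇒ ion charge 2+.
Anion [Pd…]: ligand charges -4, Pd(II) ⇒ ion charge 2−.
One 2+ cation balances one 2− anion.

[Au(en)I(NH3)][Pd(C2O4)F(NCS)]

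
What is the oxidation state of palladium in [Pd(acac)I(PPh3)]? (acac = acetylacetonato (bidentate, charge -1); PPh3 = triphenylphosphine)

No counter-ion: the bracketed complex is neutral.
Ligand charges: 1×I = -1; 1×acac = -1; 1×PPh3 neutral; sum -2.
Pd + (-2) = 0 ⇒ Pd is +2.

+2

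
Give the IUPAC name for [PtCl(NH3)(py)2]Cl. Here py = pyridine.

The 1 chloride counter-ion carries a total charge of -1, so each complex ion is 1+.
Ligand charges: 2×pyridine (neutral), 1×ammine (neutral), 1×chloro (-1 each); total -1. So Pt + (-1) = 1+, giving Pt = +2.
Ligands are named alphabetically: ammine before chloro before pyridine.

amminechlorobis(pyridine)platinum(II) chloride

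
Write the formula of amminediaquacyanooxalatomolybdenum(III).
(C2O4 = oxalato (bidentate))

[Mo(C2O4)(CN)(H2O)2(NH3)]

Ligands: 1 oxalato (C2O4, -2), 1 cyano (CN, -1), 1 ammine (NH3, neutral), 2 aqua (H2O, neutral). Ligand charge sum = -3.
With Mo in oxidation state +3, the complex ion is [Mo...].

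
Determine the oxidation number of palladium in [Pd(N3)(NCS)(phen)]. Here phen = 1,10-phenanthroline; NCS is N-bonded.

+2

No counter-ion: the bracketed complex is neutral.
Ligand charges: 1×N3 = -1; 1×phen neutral; 1×NCS = -1; sum -2.
Pd + (-2) = 0 ⇒ Pd is +2.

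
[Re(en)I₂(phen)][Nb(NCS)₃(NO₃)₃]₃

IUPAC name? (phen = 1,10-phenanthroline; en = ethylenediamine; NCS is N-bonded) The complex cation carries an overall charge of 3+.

The complex cation is given as 3+; its ligand charges sum to -2, so Re = +5.
With 3 anions per cation, each anion must be 3/3 = 1−.
Anion: ligand charges sum to -6; for the ion to be 1−, Nb = +5.

(ethylenediamine)diiodo(1,10-phenanthroline)rhenium(V) triisothiocyanatotrinitratoniobate(V)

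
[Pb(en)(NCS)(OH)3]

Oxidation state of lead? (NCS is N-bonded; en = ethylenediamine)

No counter-ion: the bracketed complex is neutral.
Ligand charges: 1×NCS = -1; 1×en neutral; 3×OH = -3; sum -4.
Pb + (-4) = 0 ⇒ Pb is +4.

+4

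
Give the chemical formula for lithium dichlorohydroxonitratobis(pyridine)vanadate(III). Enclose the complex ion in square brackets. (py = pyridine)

Li[VCl2(NO3)(OH)(py)2]

Ligands: 2 chloro (Cl, -1), 2 pyridine (py, neutral), 1 nitrato (NO3, -1), 1 hydroxo (OH, -1). Ligand charge sum = -4.
Charge balance with lithium (+1) requires 1 complex ion per 1 lithium.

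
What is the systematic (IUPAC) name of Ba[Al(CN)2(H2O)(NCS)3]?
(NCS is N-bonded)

The 1 barium counter-ion carries a total charge of +2, so each complex ion is 2−.
Ligand charges: 1×aqua (neutral), 2×cyano (-1 each), 3×isothiocyanato (-1 each); total -5. So Al + (-5) = 2−, giving Al = +3.
The complex ion is anionic, so aluminium takes the -ate form aluminate(III).

barium aquadicyanotriisothiocyanatoaluminate(III)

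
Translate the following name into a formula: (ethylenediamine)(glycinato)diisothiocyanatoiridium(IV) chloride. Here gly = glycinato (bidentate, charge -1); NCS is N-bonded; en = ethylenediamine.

Ligands: 1 glycinato (gly, -1), 2 isothiocyanato (NCS, -1), 1 ethylenediamine (en, neutral). Ligand charge sum = -3.
With Ir in oxidation state +4, the complex ion is [Ir...]^1+.
Charge balance with chloride (-1) requires 1 complex ion per 1 chloride.

[Ir(en)(gly)(NCS)2]Cl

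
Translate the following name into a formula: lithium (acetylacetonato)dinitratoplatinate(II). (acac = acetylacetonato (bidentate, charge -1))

Ligands: 1 acetylacetonato (acac, -1), 2 nitrato (NO3, -1). Ligand charge sum = -3.
With Pt in oxidation state +2, the complex ion is [Pt...]^1−.
Charge balance with lithium (+1) requires 1 complex ion per 1 lithium.

Li[Pt(acac)(NO3)2]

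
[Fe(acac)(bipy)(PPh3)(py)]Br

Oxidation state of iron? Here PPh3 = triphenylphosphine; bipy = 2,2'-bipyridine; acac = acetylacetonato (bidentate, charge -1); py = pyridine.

1 bromide outside the brackets (-1 each) → the complex ion is 1+.
Ligand charges: 1×PPh3 neutral; 1×bipy neutral; 1×acac = -1; 1×py neutral; sum -1.
Fe + (-1) = 1+ ⇒ Fe is +2.

+2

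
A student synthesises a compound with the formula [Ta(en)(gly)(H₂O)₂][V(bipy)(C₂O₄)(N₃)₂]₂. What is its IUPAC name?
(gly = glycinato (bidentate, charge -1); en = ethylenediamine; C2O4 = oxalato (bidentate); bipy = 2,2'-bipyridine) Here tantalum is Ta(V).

diaqua(ethylenediamine)(glycinato)tantalum(V) diazido(2,2'-bipyridine)oxalatovanadate(II)

Both ions are complex: the cation is named first with the plain metal name, the anion second with the -ate form; each ion's ligands are alphabetised independently.
Ta is given as +5; the cation's ligand charges sum to -1, so the complex cation is 4+.
With 2 anions per cation, each anion must be 4/2 = 2−.
Anion: ligand charges sum to -4; for the ion to be 2−, V = +2.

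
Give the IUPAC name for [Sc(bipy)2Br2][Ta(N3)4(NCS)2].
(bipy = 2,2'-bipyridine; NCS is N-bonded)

bis(2,2'-bipyridine)dibromoscandium(III) tetraazidodiisothiocyanatotantalate(V)

Both ions are complex: the cation is named first with the plain metal name, the anion second with the -ate form; each ion's ligands are alphabetised independently.
Scandium is always +3 in its complexes; the cation's ligand charges sum to -2, so the complex cation is 1+.
A 1:1 salt means the anion carries the equal and opposite charge, 1−.
Anion: ligand charges sum to -6; for the ion to be 1−, Ta = +5.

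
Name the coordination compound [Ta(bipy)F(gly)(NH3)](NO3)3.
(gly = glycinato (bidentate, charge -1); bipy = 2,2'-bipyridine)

The 3 nitrate counter-ions carry a total charge of -3, so each complex ion is 3+.
Ligand charges: 1×glycinato (-1 each), 1×ammine (neutral), 1×fluoro (-1 each), 1×2,2'-bipyridine (neutral); total -2. So Ta + (-2) = 3+, giving Ta = +5.
Ligands are named alphabetically: ammine before bipyridine before fluoro before glycinato.

ammine(2,2'-bipyridine)fluoro(glycinato)tantalum(V) nitrate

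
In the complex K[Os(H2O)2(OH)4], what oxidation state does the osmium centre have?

+3

1 potassium outside the brackets (+1 each) → the complex ion is 1−.
Ligand charges: 4×OH = -4; 2×H2O neutral; sum -4.
Os + (-4) = 1− ⇒ Os is +3.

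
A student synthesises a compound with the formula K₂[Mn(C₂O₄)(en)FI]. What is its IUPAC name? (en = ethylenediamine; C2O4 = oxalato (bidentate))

The 2 potassium counter-ions carry a total charge of +2, so each complex ion is 2−.
Ligand charges: 1×ethylenediamine (neutral), 1×fluoro (-1 each), 1×iodo (-1 each), 1×oxalato (-2 each); total -4. So Mn + (-4) = 2−, giving Mn = +2.
The complex ion is anionic, so manganese takes the -ate form manganate(II).

potassium (ethylenediamine)fluoroiodooxalatomanganate(II)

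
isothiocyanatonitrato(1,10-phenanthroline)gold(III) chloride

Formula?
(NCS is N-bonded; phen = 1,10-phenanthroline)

Ligands: 1 isothiocyanato (NCS, -1), 1 1,10-phenanthroline (phen, neutral), 1 nitrato (NO3, -1). Ligand charge sum = -2.
Charge balance with chloride (-1) requires 1 complex ion per 1 chloride.

[Au(NCS)(NO3)(phen)]Cl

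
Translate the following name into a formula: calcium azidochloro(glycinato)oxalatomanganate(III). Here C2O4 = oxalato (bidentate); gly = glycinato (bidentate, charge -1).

Ca[Mn(C2O4)Cl(gly)(N3)]

Ligands: 1 chloro (Cl, -1), 1 oxalato (C2O4, -2), 1 glycinato (gly, -1), 1 azido (N3, -1). Ligand charge sum = -5.
With Mn in oxidation state +3, the complex ion is [Mn...]^2−.
Charge balance with calcium (+2) requires 1 complex ion per 1 calcium.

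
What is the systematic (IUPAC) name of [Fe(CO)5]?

pentacarbonyliron(0)

There is no counter-ion, so the complex is neutral overall.
Ligand charges: 5×carbonyl (neutral); total 0. So Fe + (0) = 0, giving Fe = 0.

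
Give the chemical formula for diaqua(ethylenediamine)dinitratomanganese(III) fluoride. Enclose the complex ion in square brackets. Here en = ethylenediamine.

Ligands: 1 ethylenediamine (en, neutral), 2 nitrato (NO3, -1), 2 aqua (H2O, neutral). Ligand charge sum = -2.
Charge balance with fluoride (-1) requires 1 complex ion per 1 fluoride.

[Mn(en)(H2O)2(NO3)2]F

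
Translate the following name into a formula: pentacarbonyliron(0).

[Fe(CO)5]

Ligands: 5 carbonyl (CO, neutral). Ligand charge sum = 0.
With Fe in oxidation state 0, the complex ion is [Fe...].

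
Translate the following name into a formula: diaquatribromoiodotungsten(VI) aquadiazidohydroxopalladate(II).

[WBr3(H2O)2I][Pd(H2O)(N3)2(OH)]2

Cation [W…]: ligand charges -4, W(VI) ⇒ ion charge 2+.
Anion [Pd…]: ligand charges -3, Pd(II) ⇒ ion charge 1−.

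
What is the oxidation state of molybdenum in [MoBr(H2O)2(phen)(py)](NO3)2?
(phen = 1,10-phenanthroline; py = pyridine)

+3

2 nitrate outside the brackets (-1 each) → the complex ion is 2+.
Ligand charges: 1×phen neutral; 2×H2O neutral; 1×py neutral; 1×Br = -1; sum -1.
Mo + (-1) = 2+ ⇒ Mo is +3.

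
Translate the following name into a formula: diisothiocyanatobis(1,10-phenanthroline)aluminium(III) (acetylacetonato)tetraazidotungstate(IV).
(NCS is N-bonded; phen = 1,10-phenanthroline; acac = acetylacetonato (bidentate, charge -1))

Cation [Al…]: ligand charges -2, Al(III) ⇒ ion charge 1+.
Anion [W…]: ligand charges -5, W(IV) ⇒ ion charge 1−.

[Al(NCS)2(phen)2][W(acac)(N3)4]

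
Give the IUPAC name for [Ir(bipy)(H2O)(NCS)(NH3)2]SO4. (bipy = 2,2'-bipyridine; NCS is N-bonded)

The 1 sulfate counter-ion carries a total charge of -2, so each complex ion is 2+.
Ligand charges: 1×2,2'-bipyridine (neutral), 2×ammine (neutral), 1×aqua (neutral), 1×isothiocyanato (-1 each); total -1. So Ir + (-1) = 2+, giving Ir = +3.
Ligands are named alphabetically: ammine before aqua before bipyridine before isothiocyanato.

diammineaqua(2,2'-bipyridine)isothiocyanatoiridium(III) sulfate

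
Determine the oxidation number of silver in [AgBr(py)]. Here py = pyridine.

+1

No counter-ion: the bracketed complex is neutral.
Ligand charges: 1×Br = -1; 1×py neutral; sum -1.
Ag + (-1) = 0 ⇒ Ag is +1.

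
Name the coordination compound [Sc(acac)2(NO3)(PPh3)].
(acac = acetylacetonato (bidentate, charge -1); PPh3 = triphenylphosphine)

There is no counter-ion, so the complex is neutral overall.
Ligand charges: 2×acetylacetonato (-1 each), 1×triphenylphosphine (neutral), 1×nitrato (-1 each); total -3. So Sc + (-3) = 0, giving Sc = +3.
Ligands are named alphabetically: acetylacetonato before nitrato before triphenylphosphine.

bis(acetylacetonato)nitrato(triphenylphosphine)scandium(III)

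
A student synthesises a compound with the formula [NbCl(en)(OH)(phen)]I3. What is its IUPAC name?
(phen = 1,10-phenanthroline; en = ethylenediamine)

chloro(ethylenediamine)hydroxo(1,10-phenanthroline)niobium(V) iodide

The 3 iodide counter-ions carry a total charge of -3, so each complex ion is 3+.
Ligand charges: 1×chloro (-1 each), 1×1,10-phenanthroline (neutral), 1×ethylenediamine (neutral), 1×hydroxo (-1 each); total -2. So Nb + (-2) = 3+, giving Nb = +5.
Ligands are named alphabetically: chloro before ethylenediamine before hydroxo before phenanthroline.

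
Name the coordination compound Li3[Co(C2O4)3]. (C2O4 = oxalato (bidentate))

The 3 lithium counter-ions carry a total charge of +3, so each complex ion is 3−.
Ligand charges: 3×oxalato (-2 each); total -6. So Co + (-6) = 3−, giving Co = +3.
The complex ion is anionic, so cobalt takes the -ate form cobaltate(III).

lithium trioxalatocobaltate(III)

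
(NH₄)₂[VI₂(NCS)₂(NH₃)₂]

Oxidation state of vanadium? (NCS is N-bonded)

+2

2 ammonium outside the brackets (+1 each) → the complex ion is 2−.
Ligand charges: 2×NH3 neutral; 2×NCS = -2; 2×I = -2; sum -4.
V + (-4) = 2− ⇒ V is +2.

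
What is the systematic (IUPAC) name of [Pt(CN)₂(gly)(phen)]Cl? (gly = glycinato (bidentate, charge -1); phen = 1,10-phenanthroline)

dicyano(glycinato)(1,10-phenanthroline)platinum(IV) chloride

The 1 chloride counter-ion carries a total charge of -1, so each complex ion is 1+.
Ligand charges: 1×glycinato (-1 each), 2×cyano (-1 each), 1×1,10-phenanthroline (neutral); total -3. So Pt + (-3) = 1+, giving Pt = +4.
Ligands are named alphabetically: cyano before glycinato before phenanthroline.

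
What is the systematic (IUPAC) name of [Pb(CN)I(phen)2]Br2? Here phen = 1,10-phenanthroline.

The 2 bromide counter-ions carry a total charge of -2, so each complex ion is 2+.
Ligand charges: 1×cyano (-1 each), 1×iodo (-1 each), 2×1,10-phenanthroline (neutral); total -2. So Pb + (-2) = 2+, giving Pb = +4.
Ligands are named alphabetically: cyano before iodo before phenanthroline.

cyanoiodobis(1,10-phenanthroline)lead(IV) bromide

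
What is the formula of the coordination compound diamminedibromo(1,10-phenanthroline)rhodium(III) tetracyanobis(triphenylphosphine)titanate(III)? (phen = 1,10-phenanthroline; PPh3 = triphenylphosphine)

Cation [Rh…]: ligand charges -2, Rh(III) ⇒ ion charge 1+.
Anion [Ti…]: ligand charges -4, Ti(III) ⇒ ion charge 1−.

[RhBr2(NH3)2(phen)][Ti(CN)4(PPh3)2]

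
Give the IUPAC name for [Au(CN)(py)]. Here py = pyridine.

cyano(pyridine)gold(I)

There is no counter-ion, so the complex is neutral overall.
Ligand charges: 1×pyridine (neutral), 1×cyano (-1 each); total -1. So Au + (-1) = 0, giving Au = +1.
Ligands are named alphabetically: cyano before pyridine.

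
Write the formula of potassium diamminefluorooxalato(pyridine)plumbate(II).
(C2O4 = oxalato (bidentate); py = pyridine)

K[Pb(C2O4)F(NH3)2(py)]

Ligands: 2 ammine (NH3, neutral), 1 oxalato (C2O4, -2), 1 fluoro (F, -1), 1 pyridine (py, neutral). Ligand charge sum = -3.
With Pb in oxidation state +2, the complex ion is [Pb...]^1−.
Charge balance with potassium (+1) requires 1 complex ion per 1 potassium.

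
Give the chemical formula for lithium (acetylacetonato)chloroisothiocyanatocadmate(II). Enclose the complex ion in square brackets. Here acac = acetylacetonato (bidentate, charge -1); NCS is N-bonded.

Ligands: 1 acetylacetonato (acac, -1), 1 isothiocyanato (NCS, -1), 1 chloro (Cl, -1). Ligand charge sum = -3.
With Cd in oxidation state +2, the complex ion is [Cd...]^1−.
Charge balance with lithium (+1) requires 1 complex ion per 1 lithium.

Li[Cd(acac)Cl(NCS)]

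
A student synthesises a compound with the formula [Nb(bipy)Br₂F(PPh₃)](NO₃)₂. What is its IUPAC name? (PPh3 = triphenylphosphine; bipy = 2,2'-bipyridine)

(2,2'-bipyridine)dibromofluoro(triphenylphosphine)niobium(V) nitrate

The 2 nitrate counter-ions carry a total charge of -2, so each complex ion is 2+.
Ligand charges: 2×bromo (-1 each), 1×fluoro (-1 each), 1×triphenylphosphine (neutral), 1×2,2'-bipyridine (neutral); total -3. So Nb + (-3) = 2+, giving Nb = +5.
Ligands are named alphabetically: bipyridine before bromo before fluoro before triphenylphosphine.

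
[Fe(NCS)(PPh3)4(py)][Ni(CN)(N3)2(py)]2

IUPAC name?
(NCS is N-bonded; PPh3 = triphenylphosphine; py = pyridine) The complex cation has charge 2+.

isothiocyanato(pyridine)tetrakis(triphenylphosphine)iron(III) diazidocyano(pyridine)nickelate(II)

Both ions are complex: the cation is named first with the plain metal name, the anion second with the -ate form; each ion's ligands are alphabetised independently.
The complex cation is given as 2+; its ligand charges sum to -1, so Fe = +3.
With 2 anions per cation, each anion must be 2/2 = 1−.
Anion: ligand charges sum to -3; for the ion to be 1−, Ni = +2.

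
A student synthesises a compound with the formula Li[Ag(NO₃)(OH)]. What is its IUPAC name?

lithium hydroxonitratoargentate(I)

The 1 lithium counter-ion carries a total charge of +1, so each complex ion is 1−.
Ligand charges: 1×hydroxo (-1 each), 1×nitrato (-1 each); total -2. So Ag + (-2) = 1−, giving Ag = +1.
The complex ion is anionic, so silver takes the -ate form argentate(I).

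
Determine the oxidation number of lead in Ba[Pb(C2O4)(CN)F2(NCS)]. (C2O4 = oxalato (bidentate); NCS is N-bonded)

1 barium outside the brackets (+2 each) → the complex ion is 2−.
Ligand charges: 1×C2O4 = -2; 1×CN = -1; 2×F = -2; 1×NCS = -1; sum -6.
Pb + (-6) = 2− ⇒ Pb is +4.

+4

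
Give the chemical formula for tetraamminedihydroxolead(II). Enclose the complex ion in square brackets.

Ligands: 4 ammine (NH3, neutral), 2 hydroxo (OH, -1). Ligand charge sum = -2.
With Pb in oxidation state +2, the complex ion is [Pb...].

[Pb(NH3)4(OH)2]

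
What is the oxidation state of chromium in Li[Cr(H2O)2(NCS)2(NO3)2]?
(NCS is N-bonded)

1 lithium outside the brackets (+1 each) → the complex ion is 1−.
Ligand charges: 2×H2O neutral; 2×NCS = -2; 2×NO3 = -2; sum -4.
Cr + (-4) = 1− ⇒ Cr is +3.

+3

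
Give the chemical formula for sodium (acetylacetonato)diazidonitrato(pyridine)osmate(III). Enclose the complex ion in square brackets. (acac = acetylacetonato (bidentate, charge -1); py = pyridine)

Ligands: 1 acetylacetonato (acac, -1), 2 azido (N3, -1), 1 pyridine (py, neutral), 1 nitrato (NO3, -1). Ligand charge sum = -4.
Charge balance with sodium (+1) requires 1 complex ion per 1 sodium.

Na[Os(acac)(N3)2(NO3)(py)]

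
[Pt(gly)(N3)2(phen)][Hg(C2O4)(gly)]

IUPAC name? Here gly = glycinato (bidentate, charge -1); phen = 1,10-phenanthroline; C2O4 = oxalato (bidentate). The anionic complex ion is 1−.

diazido(glycinato)(1,10-phenanthroline)platinum(IV) (glycinato)oxalatomercurate(II)

The complex anion is given as 1−; its ligand charges sum to -3, so Hg = +2.
A 1:1 salt means the cation carries the equal and opposite charge, 1+.
Cation: ligand charges sum to -3; for the ion to be 1+, Pt = +4.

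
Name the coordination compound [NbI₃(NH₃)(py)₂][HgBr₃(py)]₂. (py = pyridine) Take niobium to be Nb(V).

Nb is given as +5; the cation's ligand charges sum to -3, so the complex cation is 2+.
With 2 anions per cation, each anion must be 2/2 = 1−.
Anion: ligand charges sum to -3; for the ion to be 1−, Hg = +2.

amminetriiodobis(pyridine)niobium(V) tribromo(pyridine)mercurate(II)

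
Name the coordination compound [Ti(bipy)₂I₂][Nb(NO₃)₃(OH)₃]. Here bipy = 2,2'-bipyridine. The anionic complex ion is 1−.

bis(2,2'-bipyridine)diiodotitanium(III) trihydroxotrinitratoniobate(V)

The complex anion is given as 1−; its ligand charges sum to -6, so Nb = +5.
A 1:1 salt means the cation carries the equal and opposite charge, 1+.
Cation: ligand charges sum to -2; for the ion to be 1+, Ti = +3.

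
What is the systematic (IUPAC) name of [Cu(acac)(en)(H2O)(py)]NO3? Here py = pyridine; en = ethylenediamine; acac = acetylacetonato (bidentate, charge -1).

The 1 nitrate counter-ion carries a total charge of -1, so each complex ion is 1+.
Ligand charges: 1×pyridine (neutral), 1×ethylenediamine (neutral), 1×aqua (neutral), 1×acetylacetonato (-1 each); total -1. So Cu + (-1) = 1+, giving Cu = +2.
Ligands are named alphabetically: acetylacetonato before aqua before ethylenediamine before pyridine.

(acetylacetonato)aqua(ethylenediamine)(pyridine)copper(II) nitrate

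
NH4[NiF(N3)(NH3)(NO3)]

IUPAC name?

The 1 ammonium counter-ion carries a total charge of +1, so each complex ion is 1−.
Ligand charges: 1×azido (-1 each), 1×ammine (neutral), 1×fluoro (-1 each), 1×nitrato (-1 each); total -3. So Ni + (-3) = 1−, giving Ni = +2.
The complex ion is anionic, so nickel takes the -ate form nickelate(II).

ammonium ammineazidofluoronitratonickelate(II)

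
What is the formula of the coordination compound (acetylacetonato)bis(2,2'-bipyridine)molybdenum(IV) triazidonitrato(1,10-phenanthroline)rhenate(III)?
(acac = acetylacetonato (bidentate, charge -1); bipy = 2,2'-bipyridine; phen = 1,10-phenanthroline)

Cation [Mo…]: ligand charges -1, Mo(IV) ⇒ ion charge 3+.
Anion [Re…]: ligand charges -4, Re(III) ⇒ ion charge 1−.
One 3+ cation requires 3 of the 1− anion.

[Mo(acac)(bipy)2][Re(N3)3(NO3)(phen)]3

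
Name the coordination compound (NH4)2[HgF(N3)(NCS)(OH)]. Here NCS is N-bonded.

The 2 ammonium counter-ions carry a total charge of +2, so each complex ion is 2−.
Ligand charges: 1×azido (-1 each), 1×fluoro (-1 each), 1×hydroxo (-1 each), 1×isothiocyanato (-1 each); total -4. So Hg + (-4) = 2−, giving Hg = +2.
The complex ion is anionic, so mercury takes the -ate form mercurate(II).

ammonium azidofluorohydroxoisothiocyanatomercurate(II)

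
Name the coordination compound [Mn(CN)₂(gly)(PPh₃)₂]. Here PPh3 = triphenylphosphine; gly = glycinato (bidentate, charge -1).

dicyano(glycinato)bis(triphenylphosphine)manganese(III)

There is no counter-ion, so the complex is neutral overall.
Ligand charges: 2×triphenylphosphine (neutral), 1×glycinato (-1 each), 2×cyano (-1 each); total -3. So Mn + (-3) = 0, giving Mn = +3.
Ligands are named alphabetically: cyano before glycinato before triphenylphosphine.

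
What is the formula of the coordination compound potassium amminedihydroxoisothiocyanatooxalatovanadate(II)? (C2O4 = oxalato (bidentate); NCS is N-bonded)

Ligands: 2 hydroxo (OH, -1), 1 oxalato (C2O4, -2), 1 ammine (NH3, neutral), 1 isothiocyanato (NCS, -1). Ligand charge sum = -5.
With V in oxidation state +2, the complex ion is [V...]^3−.
Charge balance with potassium (+1) requires 1 complex ion per 3 potassium.

K3[V(C2O4)(NCS)(NH3)(OH)2]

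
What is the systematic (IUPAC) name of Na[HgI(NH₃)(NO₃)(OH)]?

sodium amminehydroxoiodonitratomercurate(II)

The 1 sodium counter-ion carries a total charge of +1, so each complex ion is 1−.
Ligand charges: 1×hydroxo (-1 each), 1×iodo (-1 each), 1×nitrato (-1 each), 1×ammine (neutral); total -3. So Hg + (-3) = 1−, giving Hg = +2.
The complex ion is anionic, so mercury takes the -ate form mercurate(II).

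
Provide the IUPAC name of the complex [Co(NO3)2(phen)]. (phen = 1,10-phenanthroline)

dinitrato(1,10-phenanthroline)cobalt(II)

There is no counter-ion, so the complex is neutral overall.
Ligand charges: 2×nitrato (-1 each), 1×1,10-phenanthroline (neutral); total -2. So Co + (-2) = 0, giving Co = +2.
Ligands are named alphabetically: nitrato before phenanthroline.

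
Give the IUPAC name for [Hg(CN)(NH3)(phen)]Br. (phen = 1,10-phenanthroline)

The 1 bromide counter-ion carries a total charge of -1, so each complex ion is 1+.
Ligand charges: 1×ammine (neutral), 1×cyano (-1 each), 1×1,10-phenanthroline (neutral); total -1. So Hg + (-1) = 1+, giving Hg = +2.
Ligands are named alphabetically: ammine before cyano before phenanthroline.

amminecyano(1,10-phenanthroline)mercury(II) bromide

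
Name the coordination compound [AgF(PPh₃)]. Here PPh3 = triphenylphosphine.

fluoro(triphenylphosphine)silver(I)

There is no counter-ion, so the complex is neutral overall.
Ligand charges: 1×fluoro (-1 each), 1×triphenylphosphine (neutral); total -1. So Ag + (-1) = 0, giving Ag = +1.
Ligands are named alphabetically: fluoro before triphenylphosphine.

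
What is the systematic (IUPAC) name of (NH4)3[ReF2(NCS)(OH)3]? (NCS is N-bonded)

ammonium difluorotrihydroxoisothiocyanatorhenate(III)

The 3 ammonium counter-ions carry a total charge of +3, so each complex ion is 3−.
Ligand charges: 1×isothiocyanato (-1 each), 2×fluoro (-1 each), 3×hydroxo (-1 each); total -6. So Re + (-6) = 3−, giving Re = +3.
Ligands are named alphabetically: fluoro before hydroxo before isothiocyanato.
The complex ion is anionic, so rhenium takes the -ate form rhenate(III).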